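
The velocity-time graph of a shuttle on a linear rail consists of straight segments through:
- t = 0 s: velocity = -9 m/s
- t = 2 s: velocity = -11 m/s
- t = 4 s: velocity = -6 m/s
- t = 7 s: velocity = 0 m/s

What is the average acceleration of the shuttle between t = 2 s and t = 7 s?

Average acceleration = Δv/Δt = (0 − -11)/(7 − 2) = 2.2 m/s².

2.2 m/s²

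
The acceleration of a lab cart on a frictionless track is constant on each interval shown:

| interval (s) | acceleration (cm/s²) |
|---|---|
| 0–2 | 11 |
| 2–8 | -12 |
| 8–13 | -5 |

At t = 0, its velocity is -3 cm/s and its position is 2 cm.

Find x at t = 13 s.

On each constant-a segment, Δv = aΔt and Δx = v₀Δt + ½aΔt²; chain segment to segment.
0–2 s: v starts -3 cm/s; Δx = -3·2 + ½·11·2² = 16 cm; v ends 19 cm/s.
2–8 s: v starts 19 cm/s; Δx = 19·6 + ½·-12·6² = -102 cm; v ends -53 cm/s.
8–13 s: v starts -53 cm/s; Δx = -53·5 + ½·-5·5² = -327.5 cm; v ends -78 cm/s.
x(13) = 2 + Σ Δx = -411.5 cm.

-411.5 cm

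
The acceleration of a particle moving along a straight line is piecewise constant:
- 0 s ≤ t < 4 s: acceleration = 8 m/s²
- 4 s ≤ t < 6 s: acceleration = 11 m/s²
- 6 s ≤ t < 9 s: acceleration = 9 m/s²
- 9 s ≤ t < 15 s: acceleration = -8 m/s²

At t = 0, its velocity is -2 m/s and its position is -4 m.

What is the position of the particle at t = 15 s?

660.5 m

On each constant-a segment, Δv = aΔt and Δx = v₀Δt + ½aΔt²; chain segment to segment.
0–4 s: v starts -2 m/s; Δx = -2·4 + ½·8·4² = 56 m; v ends 30 m/s.
4–6 s: v starts 30 m/s; Δx = 30·2 + ½·11·2² = 82 m; v ends 52 m/s.
6–9 s: v starts 52 m/s; Δx = 52·3 + ½·9·3² = 196.5 m; v ends 79 m/s.
9–15 s: v starts 79 m/s; Δx = 79·6 + ½·-8·6² = 330 m; v ends 31 m/s.
x(15) = -4 + Σ Δx = 660.5 m.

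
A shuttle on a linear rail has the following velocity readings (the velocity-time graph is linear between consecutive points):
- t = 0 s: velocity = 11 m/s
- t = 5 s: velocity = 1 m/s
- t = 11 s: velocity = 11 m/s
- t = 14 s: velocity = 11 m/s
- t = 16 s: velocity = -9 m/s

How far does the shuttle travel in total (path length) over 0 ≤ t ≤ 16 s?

109.1 m

Distance (not displacement) is the total path length: add the absolute areas under v-t.
0–5 s: |½(11 + 1)(5)| = 30 m
5–11 s: |½(1 + 11)(6)| = 36 m
11–14 s: |11| × 3 = 33 m
14–16 s: v = 0 at t = 15.1 s; triangle areas 6.05 + 4.05 = 10.1 m
Total distance = 109.1 m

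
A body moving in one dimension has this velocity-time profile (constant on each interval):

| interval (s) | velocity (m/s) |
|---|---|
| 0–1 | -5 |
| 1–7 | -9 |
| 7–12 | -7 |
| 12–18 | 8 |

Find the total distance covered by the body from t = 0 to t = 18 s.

Total distance travelled is ∫|v| dt — sum the magnitudes of each area piece.
0–1 s: |-5| × 1 = 5 m
1–7 s: |-9| × 6 = 54 m
7–12 s: |-7| × 5 = 35 m
12–18 s: |8| × 6 = 48 m
Total distance = 142 m

142 m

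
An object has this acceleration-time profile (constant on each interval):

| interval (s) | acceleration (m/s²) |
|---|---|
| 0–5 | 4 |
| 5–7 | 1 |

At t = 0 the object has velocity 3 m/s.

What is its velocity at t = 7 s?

25 m/s

Δv equals the area under the a-t graph; then v = v₀ + Δv.
0–5 s: 4 × 5 = 20 m/s
5–7 s: 1 × 2 = 2 m/s
Δv = 22 m/s, so v(7) = 3 + (22) = 25 m/s.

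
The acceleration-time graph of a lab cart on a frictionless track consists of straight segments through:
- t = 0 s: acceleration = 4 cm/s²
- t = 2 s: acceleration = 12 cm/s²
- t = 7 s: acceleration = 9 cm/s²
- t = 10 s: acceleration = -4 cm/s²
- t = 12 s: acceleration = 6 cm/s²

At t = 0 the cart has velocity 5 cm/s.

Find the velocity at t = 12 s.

83 cm/s

Δv equals the area under the a-t graph; then v = v₀ + Δv.
0–2 s: ½(4 + 12)(2) = 16 cm/s
2–7 s: ½(12 + 9)(5) = 52.5 cm/s
7–10 s: ½(9 + -4)(3) = 7.5 cm/s
10–12 s: ½(-4 + 6)(2) = 2 cm/s
Δv = 78 cm/s, so v(12) = 5 + (78) = 83 cm/s.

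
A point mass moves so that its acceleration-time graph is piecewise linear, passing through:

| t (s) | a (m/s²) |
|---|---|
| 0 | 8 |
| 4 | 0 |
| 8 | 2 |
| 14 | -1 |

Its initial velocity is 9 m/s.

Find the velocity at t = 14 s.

32 m/s

Δv equals the area under the a-t graph; then v = v₀ + Δv.
0–4 s: ½(8 + 0)(4) = 16 m/s
4–8 s: ½(0 + 2)(4) = 4 m/s
8–14 s: ½(2 + -1)(6) = 3 m/s
Δv = 23 m/s, so v(14) = 9 + (23) = 32 m/s.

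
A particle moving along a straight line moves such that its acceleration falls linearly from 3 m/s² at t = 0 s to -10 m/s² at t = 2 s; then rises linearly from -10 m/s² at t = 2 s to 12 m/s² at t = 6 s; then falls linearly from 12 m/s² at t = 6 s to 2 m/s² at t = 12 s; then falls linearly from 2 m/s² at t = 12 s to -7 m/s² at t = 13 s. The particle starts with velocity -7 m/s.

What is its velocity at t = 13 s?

Δv equals the area under the a-t graph; then v = v₀ + Δv.
0–2 s: ½(3 + -10)(2) = -7 m/s
2–6 s: ½(-10 + 12)(4) = 4 m/s
6–12 s: ½(12 + 2)(6) = 42 m/s
12–13 s: ½(2 + -7)(1) = -2.5 m/s
Δv = 36.5 m/s, so v(13) = -7 + (36.5) = 29.5 m/s.

29.5 m/s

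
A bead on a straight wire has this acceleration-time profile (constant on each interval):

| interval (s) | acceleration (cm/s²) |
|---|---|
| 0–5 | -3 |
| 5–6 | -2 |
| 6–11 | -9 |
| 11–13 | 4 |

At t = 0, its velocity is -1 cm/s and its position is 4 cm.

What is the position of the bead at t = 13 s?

-376 cm

On each constant-a segment, Δv = aΔt and Δx = v₀Δt + ½aΔt²; chain segment to segment.
0–5 s: v starts -1 cm/s; Δx = -1·5 + ½·-3·5² = -42.5 cm; v ends -16 cm/s.
5–6 s: v starts -16 cm/s; Δx = -16·1 + ½·-2·1² = -17 cm; v ends -18 cm/s.
6–11 s: v starts -18 cm/s; Δx = -18·5 + ½·-9·5² = -202.5 cm; v ends -63 cm/s.
11–13 s: v starts -63 cm/s; Δx = -63·2 + ½·4·2² = -118 cm; v ends -55 cm/s.
x(13) = 4 + Σ Δx = -376 cm.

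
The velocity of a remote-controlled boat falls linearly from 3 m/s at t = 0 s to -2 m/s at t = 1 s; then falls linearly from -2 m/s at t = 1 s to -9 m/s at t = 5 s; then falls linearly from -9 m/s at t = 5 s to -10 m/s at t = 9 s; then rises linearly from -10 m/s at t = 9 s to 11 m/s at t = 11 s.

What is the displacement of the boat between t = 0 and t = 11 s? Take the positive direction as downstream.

Net displacement equals the area under the velocity-time graph (areas below the axis count negative).
0–1 s: ½(3 + -2)(1) = 0.5 m
1–5 s: ½(-2 + -9)(4) = -22 m
5–9 s: ½(-9 + -10)(4) = -38 m
9–11 s: ½(-10 + 11)(2) = 1 m
Net displacement = -58.5 m

-58.5 m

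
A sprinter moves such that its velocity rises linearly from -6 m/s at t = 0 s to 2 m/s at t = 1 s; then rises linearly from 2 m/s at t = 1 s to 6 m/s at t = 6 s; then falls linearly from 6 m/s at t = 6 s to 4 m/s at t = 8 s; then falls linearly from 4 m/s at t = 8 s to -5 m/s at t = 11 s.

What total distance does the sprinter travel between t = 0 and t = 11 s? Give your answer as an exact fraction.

118/3 m

Distance (not displacement) is the total path length: add the absolute areas under v-t.
0–1 s: v = 0 at t = 0.75 s; triangle areas 2.25 + 0.25 = 2.5 m
1–6 s: |½(2 + 6)(5)| = 20 m
6–8 s: |½(6 + 4)(2)| = 10 m
8–11 s: v = 0 at t = 28/3 s; triangle areas 8/3 + 25/6 = 41/6 m
Total distance = 118/3 m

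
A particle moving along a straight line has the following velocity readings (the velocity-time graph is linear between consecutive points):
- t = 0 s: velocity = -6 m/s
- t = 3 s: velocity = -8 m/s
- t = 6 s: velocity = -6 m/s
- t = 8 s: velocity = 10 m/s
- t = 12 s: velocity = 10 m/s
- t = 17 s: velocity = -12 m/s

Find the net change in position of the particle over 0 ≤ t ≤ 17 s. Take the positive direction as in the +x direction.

Net displacement equals the area under the velocity-time graph (areas below the axis count negative).
0–3 s: ½(-6 + -8)(3) = -21 m
3–6 s: ½(-8 + -6)(3) = -21 m
6–8 s: ½(-6 + 10)(2) = 4 m
8–12 s: 10 × 4 = 40 m
12–17 s: ½(10 + -12)(5) = -5 m
Net displacement = -3 m

-3 m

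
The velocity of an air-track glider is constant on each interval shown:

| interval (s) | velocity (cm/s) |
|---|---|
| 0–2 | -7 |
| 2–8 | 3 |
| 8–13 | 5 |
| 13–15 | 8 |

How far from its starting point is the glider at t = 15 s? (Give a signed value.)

45 cm

Displacement is the signed area under the v-t curve.
0–2 s: -7 × 2 = -14 cm
2–8 s: 3 × 6 = 18 cm
8–13 s: 5 × 5 = 25 cm
13–15 s: 8 × 2 = 16 cm
Net displacement = 45 cm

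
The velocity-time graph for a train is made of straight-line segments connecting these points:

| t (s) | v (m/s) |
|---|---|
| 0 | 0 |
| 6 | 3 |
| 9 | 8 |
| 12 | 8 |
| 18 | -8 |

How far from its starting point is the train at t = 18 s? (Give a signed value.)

Net displacement equals the area under the velocity-time graph (areas below the axis count negative).
0–6 s: ½(0 + 3)(6) = 9 m
6–9 s: ½(3 + 8)(3) = 16.5 m
9–12 s: 8 × 3 = 24 m
12–18 s: ½(8 + -8)(6) = 0 m
Net displacement = 49.5 m

49.5 m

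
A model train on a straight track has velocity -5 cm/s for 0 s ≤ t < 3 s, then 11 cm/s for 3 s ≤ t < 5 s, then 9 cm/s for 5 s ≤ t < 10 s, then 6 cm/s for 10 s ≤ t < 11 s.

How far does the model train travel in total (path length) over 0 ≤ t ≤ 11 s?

Distance (not displacement) is the total path length: add the absolute areas under v-t.
0–3 s: |-5| × 3 = 15 cm
3–5 s: |11| × 2 = 22 cm
5–10 s: |9| × 5 = 45 cm
10–11 s: |6| × 1 = 6 cm
Total distance = 88 cm

88 cm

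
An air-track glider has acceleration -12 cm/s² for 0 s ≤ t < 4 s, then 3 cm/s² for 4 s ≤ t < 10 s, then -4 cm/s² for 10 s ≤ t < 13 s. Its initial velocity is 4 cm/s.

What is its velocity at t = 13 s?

Δv equals the area under the a-t graph; then v = v₀ + Δv.
0–4 s: -12 × 4 = -48 cm/s
4–10 s: 3 × 6 = 18 cm/s
10–13 s: -4 × 3 = -12 cm/s
Δv = -42 cm/s, so v(13) = 4 + (-42) = -38 cm/s.

-38 cm/s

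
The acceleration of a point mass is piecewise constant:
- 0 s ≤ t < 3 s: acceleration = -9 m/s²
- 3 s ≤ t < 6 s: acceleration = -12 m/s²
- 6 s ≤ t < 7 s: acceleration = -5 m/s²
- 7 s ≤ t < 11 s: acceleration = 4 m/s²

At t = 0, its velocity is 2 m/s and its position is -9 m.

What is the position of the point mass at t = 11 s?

On each constant-a segment, Δv = aΔt and Δx = v₀Δt + ½aΔt²; chain segment to segment.
0–3 s: v starts 2 m/s; Δx = 2·3 + ½·-9·3² = -34.5 m; v ends -25 m/s.
3–6 s: v starts -25 m/s; Δx = -25·3 + ½·-12·3² = -129 m; v ends -61 m/s.
6–7 s: v starts -61 m/s; Δx = -61·1 + ½·-5·1² = -63.5 m; v ends -66 m/s.
7–11 s: v starts -66 m/s; Δx = -66·4 + ½·4·4² = -232 m; v ends -50 m/s.
x(11) = -9 + Σ Δx = -468 m.

-468 m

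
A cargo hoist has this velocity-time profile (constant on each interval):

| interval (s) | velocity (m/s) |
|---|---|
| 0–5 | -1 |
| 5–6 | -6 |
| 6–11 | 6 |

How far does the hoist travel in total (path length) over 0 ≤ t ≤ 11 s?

41 m

Total distance travelled is ∫|v| dt — sum the magnitudes of each area piece.
0–5 s: |-1| × 5 = 5 m
5–6 s: |-6| × 1 = 6 m
6–11 s: |6| × 5 = 30 m
Total distance = 41 m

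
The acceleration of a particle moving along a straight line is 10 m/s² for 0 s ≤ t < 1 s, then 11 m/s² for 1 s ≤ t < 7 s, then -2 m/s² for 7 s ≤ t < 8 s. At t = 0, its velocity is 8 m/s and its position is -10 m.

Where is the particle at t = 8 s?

392 m

On each constant-a segment, Δv = aΔt and Δx = v₀Δt + ½aΔt²; chain segment to segment.
0–1 s: v starts 8 m/s; Δx = 8·1 + ½·10·1² = 13 m; v ends 18 m/s.
1–7 s: v starts 18 m/s; Δx = 18·6 + ½·11·6² = 306 m; v ends 84 m/s.
7–8 s: v starts 84 m/s; Δx = 84·1 + ½·-2·1² = 83 m; v ends 82 m/s.
x(8) = -10 + Σ Δx = 392 m.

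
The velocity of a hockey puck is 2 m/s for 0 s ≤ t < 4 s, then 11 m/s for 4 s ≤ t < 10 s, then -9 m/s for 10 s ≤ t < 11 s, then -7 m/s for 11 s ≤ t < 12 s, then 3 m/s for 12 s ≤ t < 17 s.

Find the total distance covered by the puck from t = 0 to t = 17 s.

Distance (not displacement) is the total path length: add the absolute areas under v-t.
0–4 s: |2| × 4 = 8 m
4–10 s: |11| × 6 = 66 m
10–11 s: |-9| × 1 = 9 m
11–12 s: |-7| × 1 = 7 m
12–17 s: |3| × 5 = 15 m
Total distance = 105 m

105 m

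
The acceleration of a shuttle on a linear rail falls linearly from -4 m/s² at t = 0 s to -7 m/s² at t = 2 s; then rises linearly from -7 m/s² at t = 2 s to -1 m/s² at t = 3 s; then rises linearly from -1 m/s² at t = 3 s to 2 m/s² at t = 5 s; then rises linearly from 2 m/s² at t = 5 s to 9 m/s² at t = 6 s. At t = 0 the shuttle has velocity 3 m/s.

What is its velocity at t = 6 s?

-5.5 m/s

Δv equals the area under the a-t graph; then v = v₀ + Δv.
0–2 s: ½(-4 + -7)(2) = -11 m/s
2–3 s: ½(-7 + -1)(1) = -4 m/s
3–5 s: ½(-1 + 2)(2) = 1 m/s
5–6 s: ½(2 + 9)(1) = 5.5 m/s
Δv = -8.5 m/s, so v(6) = 3 + (-8.5) = -5.5 m/s.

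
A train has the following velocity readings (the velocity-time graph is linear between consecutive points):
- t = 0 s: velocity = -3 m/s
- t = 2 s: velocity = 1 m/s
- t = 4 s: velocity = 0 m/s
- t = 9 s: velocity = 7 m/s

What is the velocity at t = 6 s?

On 4–9 s the graph is linear from 0 to 7 m/s: v(6) = 0 + (7 − 0)·(6 − 4)/(9 − 4) = 2.8 m/s.

2.8 m/s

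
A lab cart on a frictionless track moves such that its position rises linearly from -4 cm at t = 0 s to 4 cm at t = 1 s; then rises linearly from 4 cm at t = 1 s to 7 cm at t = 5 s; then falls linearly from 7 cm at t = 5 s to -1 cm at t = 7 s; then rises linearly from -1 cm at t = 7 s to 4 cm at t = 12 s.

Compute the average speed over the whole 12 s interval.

2 cm/s

Average speed = (total path length)/(elapsed time); on a piecewise-linear x-t graph the path length is Σ|Δx|.
0–1 s: |Δx| = |4 − -4| = 8 cm
1–5 s: |Δx| = |7 − 4| = 3 cm
5–7 s: |Δx| = |-1 − 7| = 8 cm
7–12 s: |Δx| = |4 − -1| = 5 cm
Total path = 24 cm; average speed = 24/12 = 2 cm/s.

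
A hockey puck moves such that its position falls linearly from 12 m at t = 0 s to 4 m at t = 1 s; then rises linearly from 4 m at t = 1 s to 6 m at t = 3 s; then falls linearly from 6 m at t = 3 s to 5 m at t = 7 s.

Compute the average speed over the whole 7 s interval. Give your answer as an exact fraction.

Average speed = (total path length)/(elapsed time); on a piecewise-linear x-t graph the path length is Σ|Δx|.
0–1 s: |Δx| = |4 − 12| = 8 m
1–3 s: |Δx| = |6 − 4| = 2 m
3–7 s: |Δx| = |5 − 6| = 1 m
Total path = 11 m; average speed = 11/7 = 11/7 m/s.

11/7 m/s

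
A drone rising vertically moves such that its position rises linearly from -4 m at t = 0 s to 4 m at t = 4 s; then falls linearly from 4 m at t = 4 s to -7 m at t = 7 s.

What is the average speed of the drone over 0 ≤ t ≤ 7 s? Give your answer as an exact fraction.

Average speed = (total path length)/(elapsed time); on a piecewise-linear x-t graph the path length is Σ|Δx|.
0–4 s: |Δx| = |4 − -4| = 8 m
4–7 s: |Δx| = |-7 − 4| = 11 m
Total path = 19 m; average speed = 19/7 = 19/7 m/s.

19/7 m/s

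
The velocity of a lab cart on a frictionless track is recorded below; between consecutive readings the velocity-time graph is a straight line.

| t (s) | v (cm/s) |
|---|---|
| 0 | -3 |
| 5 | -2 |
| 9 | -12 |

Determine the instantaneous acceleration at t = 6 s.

Acceleration is the slope of the v-t graph on 5–9 s: (-12 − -2)/(9 − 5) = -2.5 cm/s².

-2.5 cm/s²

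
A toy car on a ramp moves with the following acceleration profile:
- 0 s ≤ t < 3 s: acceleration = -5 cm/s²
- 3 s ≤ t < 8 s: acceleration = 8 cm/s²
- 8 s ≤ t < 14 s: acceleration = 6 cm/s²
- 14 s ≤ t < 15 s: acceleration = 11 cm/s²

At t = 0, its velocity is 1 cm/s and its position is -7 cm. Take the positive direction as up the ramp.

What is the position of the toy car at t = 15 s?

On each constant-a segment, Δv = aΔt and Δx = v₀Δt + ½aΔt²; chain segment to segment.
0–3 s: v starts 1 cm/s; Δx = 1·3 + ½·-5·3² = -19.5 cm; v ends -14 cm/s.
3–8 s: v starts -14 cm/s; Δx = -14·5 + ½·8·5² = 30 cm; v ends 26 cm/s.
8–14 s: v starts 26 cm/s; Δx = 26·6 + ½·6·6² = 264 cm; v ends 62 cm/s.
14–15 s: v starts 62 cm/s; Δx = 62·1 + ½·11·1² = 67.5 cm; v ends 73 cm/s.
x(15) = -7 + Σ Δx = 335 cm.

335 cm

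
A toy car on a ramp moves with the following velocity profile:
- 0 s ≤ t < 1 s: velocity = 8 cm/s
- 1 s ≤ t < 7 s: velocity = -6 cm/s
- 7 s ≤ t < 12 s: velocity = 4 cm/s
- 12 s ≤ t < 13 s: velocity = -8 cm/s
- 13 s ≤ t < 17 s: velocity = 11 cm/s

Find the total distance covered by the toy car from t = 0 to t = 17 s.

Distance (not displacement) is the total path length: add the absolute areas under v-t.
0–1 s: |8| × 1 = 8 cm
1–7 s: |-6| × 6 = 36 cm
7–12 s: |4| × 5 = 20 cm
12–13 s: |-8| × 1 = 8 cm
13–17 s: |11| × 4 = 44 cm
Total distance = 116 cm

116 cm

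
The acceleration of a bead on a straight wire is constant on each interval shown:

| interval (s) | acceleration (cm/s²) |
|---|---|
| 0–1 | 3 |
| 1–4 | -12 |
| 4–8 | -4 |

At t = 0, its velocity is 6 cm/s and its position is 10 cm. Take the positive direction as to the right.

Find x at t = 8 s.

On each constant-a segment, Δv = aΔt and Δx = v₀Δt + ½aΔt²; chain segment to segment.
0–1 s: v starts 6 cm/s; Δx = 6·1 + ½·3·1² = 7.5 cm; v ends 9 cm/s.
1–4 s: v starts 9 cm/s; Δx = 9·3 + ½·-12·3² = -27 cm; v ends -27 cm/s.
4–8 s: v starts -27 cm/s; Δx = -27·4 + ½·-4·4² = -140 cm; v ends -43 cm/s.
x(8) = 10 + Σ Δx = -149.5 cm.

-149.5 cm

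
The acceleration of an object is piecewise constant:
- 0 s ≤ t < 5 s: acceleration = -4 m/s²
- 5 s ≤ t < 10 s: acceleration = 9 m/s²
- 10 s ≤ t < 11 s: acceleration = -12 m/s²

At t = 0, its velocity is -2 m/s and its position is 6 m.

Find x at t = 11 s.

On each constant-a segment, Δv = aΔt and Δx = v₀Δt + ½aΔt²; chain segment to segment.
0–5 s: v starts -2 m/s; Δx = -2·5 + ½·-4·5² = -60 m; v ends -22 m/s.
5–10 s: v starts -22 m/s; Δx = -22·5 + ½·9·5² = 2.5 m; v ends 23 m/s.
10–11 s: v starts 23 m/s; Δx = 23·1 + ½·-12·1² = 17 m; v ends 11 m/s.
x(11) = 6 + Σ Δx = -34.5 m.

-34.5 m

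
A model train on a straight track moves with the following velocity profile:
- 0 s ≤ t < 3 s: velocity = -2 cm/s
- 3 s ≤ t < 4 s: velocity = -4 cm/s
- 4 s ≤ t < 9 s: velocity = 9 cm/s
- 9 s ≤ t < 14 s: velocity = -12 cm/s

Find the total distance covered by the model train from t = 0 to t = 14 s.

Total distance travelled is ∫|v| dt — sum the magnitudes of each area piece.
0–3 s: |-2| × 3 = 6 cm
3–4 s: |-4| × 1 = 4 cm
4–9 s: |9| × 5 = 45 cm
9–14 s: |-12| × 5 = 60 cm
Total distance = 115 cm

115 cm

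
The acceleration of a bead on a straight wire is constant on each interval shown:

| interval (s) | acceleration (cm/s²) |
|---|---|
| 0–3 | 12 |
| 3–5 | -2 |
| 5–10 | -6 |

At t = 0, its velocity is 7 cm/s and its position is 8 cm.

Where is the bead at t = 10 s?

On each constant-a segment, Δv = aΔt and Δx = v₀Δt + ½aΔt²; chain segment to segment.
0–3 s: v starts 7 cm/s; Δx = 7·3 + ½·12·3² = 75 cm; v ends 43 cm/s.
3–5 s: v starts 43 cm/s; Δx = 43·2 + ½·-2·2² = 82 cm; v ends 39 cm/s.
5–10 s: v starts 39 cm/s; Δx = 39·5 + ½·-6·5² = 120 cm; v ends 9 cm/s.
x(10) = 8 + Σ Δx = 285 cm.

285 cm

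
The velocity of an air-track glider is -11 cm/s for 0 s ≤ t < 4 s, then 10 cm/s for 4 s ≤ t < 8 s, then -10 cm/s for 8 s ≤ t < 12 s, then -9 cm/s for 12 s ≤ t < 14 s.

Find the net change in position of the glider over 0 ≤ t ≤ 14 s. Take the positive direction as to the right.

-62 cm

Displacement is the signed area under the v-t curve.
0–4 s: -11 × 4 = -44 cm
4–8 s: 10 × 4 = 40 cm
8–12 s: -10 × 4 = -40 cm
12–14 s: -9 × 2 = -18 cm
Net displacement = -62 cm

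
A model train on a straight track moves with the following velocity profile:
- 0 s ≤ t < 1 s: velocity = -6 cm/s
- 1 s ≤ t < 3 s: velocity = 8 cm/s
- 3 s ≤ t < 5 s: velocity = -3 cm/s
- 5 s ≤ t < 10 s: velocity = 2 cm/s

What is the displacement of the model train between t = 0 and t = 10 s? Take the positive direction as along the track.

Displacement is the signed area under the v-t curve.
0–1 s: -6 × 1 = -6 cm
1–3 s: 8 × 2 = 16 cm
3–5 s: -3 × 2 = -6 cm
5–10 s: 2 × 5 = 10 cm
Net displacement = 14 cm

14 cm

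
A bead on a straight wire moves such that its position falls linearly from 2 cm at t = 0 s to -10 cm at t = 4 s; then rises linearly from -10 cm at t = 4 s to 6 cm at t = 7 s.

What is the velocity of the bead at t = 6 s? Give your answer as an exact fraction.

Velocity is the slope of the x-t graph on 4–7 s: (6 − -10)/(7 − 4) = 16/3 cm/s.

16/3 cm/s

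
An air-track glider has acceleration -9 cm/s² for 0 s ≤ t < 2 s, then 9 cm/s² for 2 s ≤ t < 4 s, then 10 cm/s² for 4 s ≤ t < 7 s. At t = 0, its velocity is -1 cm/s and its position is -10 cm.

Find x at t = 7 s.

-8 cm

On each constant-a segment, Δv = aΔt and Δx = v₀Δt + ½aΔt²; chain segment to segment.
0–2 s: v starts -1 cm/s; Δx = -1·2 + ½·-9·2² = -20 cm; v ends -19 cm/s.
2–4 s: v starts -19 cm/s; Δx = -19·2 + ½·9·2² = -20 cm; v ends -1 cm/s.
4–7 s: v starts -1 cm/s; Δx = -1·3 + ½·10·3² = 42 cm; v ends 29 cm/s.
x(7) = -10 + Σ Δx = -8 cm.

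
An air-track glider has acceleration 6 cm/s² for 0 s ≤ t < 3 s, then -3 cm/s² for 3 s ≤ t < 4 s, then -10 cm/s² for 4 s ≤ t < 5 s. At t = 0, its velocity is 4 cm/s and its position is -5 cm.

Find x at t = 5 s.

68.5 cm

On each constant-a segment, Δv = aΔt and Δx = v₀Δt + ½aΔt²; chain segment to segment.
0–3 s: v starts 4 cm/s; Δx = 4·3 + ½·6·3² = 39 cm; v ends 22 cm/s.
3–4 s: v starts 22 cm/s; Δx = 22·1 + ½·-3·1² = 20.5 cm; v ends 19 cm/s.
4–5 s: v starts 19 cm/s; Δx = 19·1 + ½·-10·1² = 14 cm; v ends 9 cm/s.
x(5) = -5 + Σ Δx = 68.5 cm.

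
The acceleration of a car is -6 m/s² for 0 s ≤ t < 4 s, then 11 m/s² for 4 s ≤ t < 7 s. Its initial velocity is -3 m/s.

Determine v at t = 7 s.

6 m/s

Δv equals the area under the a-t graph; then v = v₀ + Δv.
0–4 s: -6 × 4 = -24 m/s
4–7 s: 11 × 3 = 33 m/s
Δv = 9 m/s, so v(7) = -3 + (9) = 6 m/s.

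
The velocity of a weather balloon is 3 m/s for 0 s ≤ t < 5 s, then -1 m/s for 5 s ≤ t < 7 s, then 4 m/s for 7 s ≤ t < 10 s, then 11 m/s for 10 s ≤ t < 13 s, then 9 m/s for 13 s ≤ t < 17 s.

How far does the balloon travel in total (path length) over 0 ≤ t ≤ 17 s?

98 m

Total distance travelled is ∫|v| dt — sum the magnitudes of each area piece.
0–5 s: |3| × 5 = 15 m
5–7 s: |-1| × 2 = 2 m
7–10 s: |4| × 3 = 12 m
10–13 s: |11| × 3 = 33 m
13–17 s: |9| × 4 = 36 m
Total distance = 98 m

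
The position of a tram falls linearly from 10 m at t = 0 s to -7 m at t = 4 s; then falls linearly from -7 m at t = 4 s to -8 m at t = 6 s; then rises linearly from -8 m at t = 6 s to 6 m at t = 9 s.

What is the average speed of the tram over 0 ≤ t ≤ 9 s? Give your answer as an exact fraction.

Average speed = (total path length)/(elapsed time); on a piecewise-linear x-t graph the path length is Σ|Δx|.
0–4 s: |Δx| = |-7 − 10| = 17 m
4–6 s: |Δx| = |-8 − -7| = 1 m
6–9 s: |Δx| = |6 − -8| = 14 m
Total path = 32 m; average speed = 32/9 = 32/9 m/s.

32/9 m/s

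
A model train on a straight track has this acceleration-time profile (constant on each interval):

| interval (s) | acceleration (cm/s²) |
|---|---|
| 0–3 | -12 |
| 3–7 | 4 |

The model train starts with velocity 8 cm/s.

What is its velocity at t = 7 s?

Δv equals the area under the a-t graph; then v = v₀ + Δv.
0–3 s: -12 × 3 = -36 cm/s
3–7 s: 4 × 4 = 16 cm/s
Δv = -20 cm/s, so v(7) = 8 + (-20) = -12 cm/s.

-12 cm/s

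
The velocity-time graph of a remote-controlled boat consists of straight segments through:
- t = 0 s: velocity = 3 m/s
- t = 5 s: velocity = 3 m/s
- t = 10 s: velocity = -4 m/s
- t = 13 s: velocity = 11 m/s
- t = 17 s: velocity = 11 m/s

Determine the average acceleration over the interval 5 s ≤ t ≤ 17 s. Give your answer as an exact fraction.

Average acceleration = Δv/Δt = (11 − 3)/(17 − 5) = 2/3 m/s².

2/3 m/s²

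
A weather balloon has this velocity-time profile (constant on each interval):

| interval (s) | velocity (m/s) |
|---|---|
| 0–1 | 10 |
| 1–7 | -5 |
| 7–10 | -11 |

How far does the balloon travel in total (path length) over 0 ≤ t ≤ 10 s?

73 m

Distance (not displacement) is the total path length: add the absolute areas under v-t.
0–1 s: |10| × 1 = 10 m
1–7 s: |-5| × 6 = 30 m
7–10 s: |-11| × 3 = 33 m
Total distance = 73 m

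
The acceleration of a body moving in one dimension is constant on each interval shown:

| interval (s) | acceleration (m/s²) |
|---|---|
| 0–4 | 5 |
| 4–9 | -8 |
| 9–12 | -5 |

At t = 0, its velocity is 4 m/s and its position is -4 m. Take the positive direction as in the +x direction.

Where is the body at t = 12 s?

On each constant-a segment, Δv = aΔt and Δx = v₀Δt + ½aΔt²; chain segment to segment.
0–4 s: v starts 4 m/s; Δx = 4·4 + ½·5·4² = 56 m; v ends 24 m/s.
4–9 s: v starts 24 m/s; Δx = 24·5 + ½·-8·5² = 20 m; v ends -16 m/s.
9–12 s: v starts -16 m/s; Δx = -16·3 + ½·-5·3² = -70.5 m; v ends -31 m/s.
x(12) = -4 + Σ Δx = 1.5 m.

1.5 m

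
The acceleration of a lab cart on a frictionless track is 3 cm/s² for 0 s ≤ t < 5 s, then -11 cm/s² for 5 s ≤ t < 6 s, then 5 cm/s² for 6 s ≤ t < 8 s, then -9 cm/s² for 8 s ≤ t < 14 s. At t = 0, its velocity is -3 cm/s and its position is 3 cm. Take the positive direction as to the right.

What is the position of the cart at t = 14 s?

-52 cm

On each constant-a segment, Δv = aΔt and Δx = v₀Δt + ½aΔt²; chain segment to segment.
0–5 s: v starts -3 cm/s; Δx = -3·5 + ½·3·5² = 22.5 cm; v ends 12 cm/s.
5–6 s: v starts 12 cm/s; Δx = 12·1 + ½·-11·1² = 6.5 cm; v ends 1 cm/s.
6–8 s: v starts 1 cm/s; Δx = 1·2 + ½·5·2² = 12 cm; v ends 11 cm/s.
8–14 s: v starts 11 cm/s; Δx = 11·6 + ½·-9·6² = -96 cm; v ends -43 cm/s.
x(14) = 3 + Σ Δx = -52 cm.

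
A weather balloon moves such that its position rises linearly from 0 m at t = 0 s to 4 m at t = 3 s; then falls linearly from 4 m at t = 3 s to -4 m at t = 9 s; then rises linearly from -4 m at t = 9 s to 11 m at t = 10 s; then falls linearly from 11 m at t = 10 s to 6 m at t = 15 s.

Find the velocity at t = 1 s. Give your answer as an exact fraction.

Velocity is the slope of the x-t graph on 0–3 s: (4 − 0)/(3 − 0) = 4/3 m/s.

4/3 m/s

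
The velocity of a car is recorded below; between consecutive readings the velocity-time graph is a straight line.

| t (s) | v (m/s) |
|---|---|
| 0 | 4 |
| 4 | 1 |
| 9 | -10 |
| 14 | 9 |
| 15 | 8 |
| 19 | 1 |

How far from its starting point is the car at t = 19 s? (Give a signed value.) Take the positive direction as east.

11.5 m

Displacement is the signed area under the v-t curve.
0–4 s: ½(4 + 1)(4) = 10 m
4–9 s: ½(1 + -10)(5) = -22.5 m
9–14 s: ½(-10 + 9)(5) = -2.5 m
14–15 s: ½(9 + 8)(1) = 8.5 m
15–19 s: ½(8 + 1)(4) = 18 m
Net displacement = 11.5 m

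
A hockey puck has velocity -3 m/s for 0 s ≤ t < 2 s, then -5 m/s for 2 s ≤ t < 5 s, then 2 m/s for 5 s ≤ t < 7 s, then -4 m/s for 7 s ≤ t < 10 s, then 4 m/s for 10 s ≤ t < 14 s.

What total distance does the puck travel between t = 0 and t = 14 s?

53 m

Distance (not displacement) is the total path length: add the absolute areas under v-t.
0–2 s: |-3| × 2 = 6 m
2–5 s: |-5| × 3 = 15 m
5–7 s: |2| × 2 = 4 m
7–10 s: |-4| × 3 = 12 m
10–14 s: |4| × 4 = 16 m
Total distance = 53 m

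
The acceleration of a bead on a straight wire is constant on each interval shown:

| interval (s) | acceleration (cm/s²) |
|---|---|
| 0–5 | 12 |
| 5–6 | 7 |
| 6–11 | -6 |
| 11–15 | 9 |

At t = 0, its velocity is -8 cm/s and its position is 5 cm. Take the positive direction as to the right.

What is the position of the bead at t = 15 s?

On each constant-a segment, Δv = aΔt and Δx = v₀Δt + ½aΔt²; chain segment to segment.
0–5 s: v starts -8 cm/s; Δx = -8·5 + ½·12·5² = 110 cm; v ends 52 cm/s.
5–6 s: v starts 52 cm/s; Δx = 52·1 + ½·7·1² = 55.5 cm; v ends 59 cm/s.
6–11 s: v starts 59 cm/s; Δx = 59·5 + ½·-6·5² = 220 cm; v ends 29 cm/s.
11–15 s: v starts 29 cm/s; Δx = 29·4 + ½·9·4² = 188 cm; v ends 65 cm/s.
x(15) = 5 + Σ Δx = 578.5 cm.

578.5 cm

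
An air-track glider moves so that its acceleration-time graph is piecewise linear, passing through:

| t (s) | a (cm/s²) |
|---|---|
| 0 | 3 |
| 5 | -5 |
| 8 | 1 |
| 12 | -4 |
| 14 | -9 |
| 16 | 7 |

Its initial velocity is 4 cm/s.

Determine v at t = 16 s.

-28 cm/s

Δv equals the area under the a-t graph; then v = v₀ + Δv.
0–5 s: ½(3 + -5)(5) = -5 cm/s
5–8 s: ½(-5 + 1)(3) = -6 cm/s
8–12 s: ½(1 + -4)(4) = -6 cm/s
12–14 s: ½(-4 + -9)(2) = -13 cm/s
14–16 s: ½(-9 + 7)(2) = -2 cm/s
Δv = -32 cm/s, so v(16) = 4 + (-32) = -28 cm/s.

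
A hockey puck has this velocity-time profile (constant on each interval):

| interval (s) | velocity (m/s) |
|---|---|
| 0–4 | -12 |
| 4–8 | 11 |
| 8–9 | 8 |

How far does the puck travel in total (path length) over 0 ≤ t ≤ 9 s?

100 m

Distance (not displacement) is the total path length: add the absolute areas under v-t.
0–4 s: |-12| × 4 = 48 m
4–8 s: |11| × 4 = 44 m
8–9 s: |8| × 1 = 8 m
Total distance = 100 m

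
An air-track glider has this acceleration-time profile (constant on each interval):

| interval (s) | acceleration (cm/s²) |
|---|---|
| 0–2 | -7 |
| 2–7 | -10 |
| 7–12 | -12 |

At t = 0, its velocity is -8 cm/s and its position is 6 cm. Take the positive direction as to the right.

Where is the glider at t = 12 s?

On each constant-a segment, Δv = aΔt and Δx = v₀Δt + ½aΔt²; chain segment to segment.
0–2 s: v starts -8 cm/s; Δx = -8·2 + ½·-7·2² = -30 cm; v ends -22 cm/s.
2–7 s: v starts -22 cm/s; Δx = -22·5 + ½·-10·5² = -235 cm; v ends -72 cm/s.
7–12 s: v starts -72 cm/s; Δx = -72·5 + ½·-12·5² = -510 cm; v ends -132 cm/s.
x(12) = 6 + Σ Δx = -769 cm.

-769 cm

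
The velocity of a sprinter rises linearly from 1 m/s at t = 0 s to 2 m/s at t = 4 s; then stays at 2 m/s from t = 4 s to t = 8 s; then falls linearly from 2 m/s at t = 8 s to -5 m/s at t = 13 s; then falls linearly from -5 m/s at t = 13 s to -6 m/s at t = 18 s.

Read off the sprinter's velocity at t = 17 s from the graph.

-5.8 m/s

On 13–18 s the graph is linear from -5 to -6 m/s: v(17) = -5 + (-6 − -5)·(17 − 13)/(18 − 13) = -5.8 m/s.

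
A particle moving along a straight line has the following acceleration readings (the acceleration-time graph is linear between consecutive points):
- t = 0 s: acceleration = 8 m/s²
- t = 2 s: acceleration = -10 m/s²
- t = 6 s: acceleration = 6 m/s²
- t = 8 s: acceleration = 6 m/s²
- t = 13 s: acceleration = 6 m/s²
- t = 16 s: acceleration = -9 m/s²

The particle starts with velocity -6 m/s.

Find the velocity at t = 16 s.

Δv equals the area under the a-t graph; then v = v₀ + Δv.
0–2 s: ½(8 + -10)(2) = -2 m/s
2–6 s: ½(-10 + 6)(4) = -8 m/s
6–8 s: 6 × 2 = 12 m/s
8–13 s: 6 × 5 = 30 m/s
13–16 s: ½(6 + -9)(3) = -4.5 m/s
Δv = 27.5 m/s, so v(16) = -6 + (27.5) = 21.5 m/s.

21.5 m/s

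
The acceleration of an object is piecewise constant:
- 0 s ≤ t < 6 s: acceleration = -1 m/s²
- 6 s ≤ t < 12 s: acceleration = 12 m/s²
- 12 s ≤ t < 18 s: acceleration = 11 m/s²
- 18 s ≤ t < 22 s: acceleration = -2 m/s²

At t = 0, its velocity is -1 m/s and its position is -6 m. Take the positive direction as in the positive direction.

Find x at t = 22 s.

On each constant-a segment, Δv = aΔt and Δx = v₀Δt + ½aΔt²; chain segment to segment.
0–6 s: v starts -1 m/s; Δx = -1·6 + ½·-1·6² = -24 m; v ends -7 m/s.
6–12 s: v starts -7 m/s; Δx = -7·6 + ½·12·6² = 174 m; v ends 65 m/s.
12–18 s: v starts 65 m/s; Δx = 65·6 + ½·11·6² = 588 m; v ends 131 m/s.
18–22 s: v starts 131 m/s; Δx = 131·4 + ½·-2·4² = 508 m; v ends 123 m/s.
x(22) = -6 + Σ Δx = 1240 m.

1240 m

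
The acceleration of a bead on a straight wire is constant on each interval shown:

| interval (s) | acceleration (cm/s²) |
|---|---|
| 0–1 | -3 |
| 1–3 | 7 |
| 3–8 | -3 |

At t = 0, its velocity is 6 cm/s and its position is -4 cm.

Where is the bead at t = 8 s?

On each constant-a segment, Δv = aΔt and Δx = v₀Δt + ½aΔt²; chain segment to segment.
0–1 s: v starts 6 cm/s; Δx = 6·1 + ½·-3·1² = 4.5 cm; v ends 3 cm/s.
1–3 s: v starts 3 cm/s; Δx = 3·2 + ½·7·2² = 20 cm; v ends 17 cm/s.
3–8 s: v starts 17 cm/s; Δx = 17·5 + ½·-3·5² = 47.5 cm; v ends 2 cm/s.
x(8) = -4 + Σ Δx = 68 cm.

68 cm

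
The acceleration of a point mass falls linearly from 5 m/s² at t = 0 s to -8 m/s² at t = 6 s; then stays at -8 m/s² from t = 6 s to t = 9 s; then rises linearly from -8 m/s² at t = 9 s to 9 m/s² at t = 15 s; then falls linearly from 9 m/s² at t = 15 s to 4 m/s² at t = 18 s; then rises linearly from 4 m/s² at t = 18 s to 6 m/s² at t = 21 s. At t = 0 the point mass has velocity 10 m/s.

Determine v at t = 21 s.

Δv equals the area under the a-t graph; then v = v₀ + Δv.
0–6 s: ½(5 + -8)(6) = -9 m/s
6–9 s: -8 × 3 = -24 m/s
9–15 s: ½(-8 + 9)(6) = 3 m/s
15–18 s: ½(9 + 4)(3) = 19.5 m/s
18–21 s: ½(4 + 6)(3) = 15 m/s
Δv = 4.5 m/s, so v(21) = 10 + (4.5) = 14.5 m/s.

14.5 m/s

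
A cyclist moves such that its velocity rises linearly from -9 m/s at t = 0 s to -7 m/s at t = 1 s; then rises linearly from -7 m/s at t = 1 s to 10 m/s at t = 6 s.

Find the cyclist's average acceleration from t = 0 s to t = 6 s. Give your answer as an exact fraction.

19/6 m/s²

Average acceleration = Δv/Δt = (10 − -9)/(6 − 0) = 19/6 m/s².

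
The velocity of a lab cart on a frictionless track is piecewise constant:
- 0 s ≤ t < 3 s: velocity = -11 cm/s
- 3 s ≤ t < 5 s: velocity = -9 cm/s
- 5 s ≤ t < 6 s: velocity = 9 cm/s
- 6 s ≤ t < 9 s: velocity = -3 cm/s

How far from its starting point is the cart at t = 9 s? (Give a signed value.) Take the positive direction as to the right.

Displacement is the signed area under the v-t curve.
0–3 s: -11 × 3 = -33 cm
3–5 s: -9 × 2 = -18 cm
5–6 s: 9 × 1 = 9 cm
6–9 s: -3 × 3 = -9 cm
Net displacement = -51 cm

-51 cm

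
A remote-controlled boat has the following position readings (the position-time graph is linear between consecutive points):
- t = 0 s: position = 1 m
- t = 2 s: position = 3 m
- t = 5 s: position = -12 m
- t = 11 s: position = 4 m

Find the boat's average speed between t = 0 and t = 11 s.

3 m/s

Average speed = (total path length)/(elapsed time); on a piecewise-linear x-t graph the path length is Σ|Δx|.
0–2 s: |Δx| = |3 − 1| = 2 m
2–5 s: |Δx| = |-12 − 3| = 15 m
5–11 s: |Δx| = |4 − -12| = 16 m
Total path = 33 m; average speed = 33/11 = 3 m/s.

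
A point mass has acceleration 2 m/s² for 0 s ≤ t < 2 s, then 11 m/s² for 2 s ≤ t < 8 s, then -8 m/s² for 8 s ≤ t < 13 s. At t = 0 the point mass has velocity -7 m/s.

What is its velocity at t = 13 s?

23 m/s

Δv equals the area under the a-t graph; then v = v₀ + Δv.
0–2 s: 2 × 2 = 4 m/s
2–8 s: 11 × 6 = 66 m/s
8–13 s: -8 × 5 = -40 m/s
Δv = 30 m/s, so v(13) = -7 + (30) = 23 m/s.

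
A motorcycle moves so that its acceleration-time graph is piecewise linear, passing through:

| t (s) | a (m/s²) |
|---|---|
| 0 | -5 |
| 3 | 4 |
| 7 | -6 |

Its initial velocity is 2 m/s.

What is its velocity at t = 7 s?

Δv equals the area under the a-t graph; then v = v₀ + Δv.
0–3 s: ½(-5 + 4)(3) = -1.5 m/s
3–7 s: ½(4 + -6)(4) = -4 m/s
Δv = -5.5 m/s, so v(7) = 2 + (-5.5) = -3.5 m/s.

-3.5 m/s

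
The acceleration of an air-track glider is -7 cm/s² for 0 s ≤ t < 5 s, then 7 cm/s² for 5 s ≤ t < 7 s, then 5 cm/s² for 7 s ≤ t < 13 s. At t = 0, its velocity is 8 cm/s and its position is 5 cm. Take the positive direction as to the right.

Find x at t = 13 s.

-70.5 cm

On each constant-a segment, Δv = aΔt and Δx = v₀Δt + ½aΔt²; chain segment to segment.
0–5 s: v starts 8 cm/s; Δx = 8·5 + ½·-7·5² = -47.5 cm; v ends -27 cm/s.
5–7 s: v starts -27 cm/s; Δx = -27·2 + ½·7·2² = -40 cm; v ends -13 cm/s.
7–13 s: v starts -13 cm/s; Δx = -13·6 + ½·5·6² = 12 cm; v ends 17 cm/s.
x(13) = 5 + Σ Δx = -70.5 cm.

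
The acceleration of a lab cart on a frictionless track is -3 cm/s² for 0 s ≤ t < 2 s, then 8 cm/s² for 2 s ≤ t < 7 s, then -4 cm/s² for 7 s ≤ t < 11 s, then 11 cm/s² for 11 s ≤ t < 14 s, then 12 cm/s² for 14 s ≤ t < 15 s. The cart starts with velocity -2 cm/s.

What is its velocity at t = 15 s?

Δv equals the area under the a-t graph; then v = v₀ + Δv.
0–2 s: -3 × 2 = -6 cm/s
2–7 s: 8 × 5 = 40 cm/s
7–11 s: -4 × 4 = -16 cm/s
11–14 s: 11 × 3 = 33 cm/s
14–15 s: 12 × 1 = 12 cm/s
Δv = 63 cm/s, so v(15) = -2 + (63) = 61 cm/s.

61 cm/s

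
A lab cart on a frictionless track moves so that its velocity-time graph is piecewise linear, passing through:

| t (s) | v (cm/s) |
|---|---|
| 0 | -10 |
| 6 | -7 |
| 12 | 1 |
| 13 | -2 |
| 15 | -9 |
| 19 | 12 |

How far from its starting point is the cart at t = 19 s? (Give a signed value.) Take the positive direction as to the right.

-74.5 cm

Displacement is the signed area under the v-t curve.
0–6 s: ½(-10 + -7)(6) = -51 cm
6–12 s: ½(-7 + 1)(6) = -18 cm
12–13 s: ½(1 + -2)(1) = -0.5 cm
13–15 s: ½(-2 + -9)(2) = -11 cm
15–19 s: ½(-9 + 12)(4) = 6 cm
Net displacement = -74.5 cm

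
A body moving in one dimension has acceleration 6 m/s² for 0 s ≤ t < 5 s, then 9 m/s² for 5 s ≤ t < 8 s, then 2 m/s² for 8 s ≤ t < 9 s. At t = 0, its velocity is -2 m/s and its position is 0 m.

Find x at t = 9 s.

245.5 m

On each constant-a segment, Δv = aΔt and Δx = v₀Δt + ½aΔt²; chain segment to segment.
0–5 s: v starts -2 m/s; Δx = -2·5 + ½·6·5² = 65 m; v ends 28 m/s.
5–8 s: v starts 28 m/s; Δx = 28·3 + ½·9·3² = 124.5 m; v ends 55 m/s.
8–9 s: v starts 55 m/s; Δx = 55·1 + ½·2·1² = 56 m; v ends 57 m/s.
x(9) = 0 + Σ Δx = 245.5 m.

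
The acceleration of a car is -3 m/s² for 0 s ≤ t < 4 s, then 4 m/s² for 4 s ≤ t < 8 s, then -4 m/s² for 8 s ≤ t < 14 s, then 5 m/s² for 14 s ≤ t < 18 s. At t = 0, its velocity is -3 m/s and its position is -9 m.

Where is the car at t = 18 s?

On each constant-a segment, Δv = aΔt and Δx = v₀Δt + ½aΔt²; chain segment to segment.
0–4 s: v starts -3 m/s; Δx = -3·4 + ½·-3·4² = -36 m; v ends -15 m/s.
4–8 s: v starts -15 m/s; Δx = -15·4 + ½·4·4² = -28 m; v ends 1 m/s.
8–14 s: v starts 1 m/s; Δx = 1·6 + ½·-4·6² = -66 m; v ends -23 m/s.
14–18 s: v starts -23 m/s; Δx = -23·4 + ½·5·4² = -52 m; v ends -3 m/s.
x(18) = -9 + Σ Δx = -191 m.

-191 m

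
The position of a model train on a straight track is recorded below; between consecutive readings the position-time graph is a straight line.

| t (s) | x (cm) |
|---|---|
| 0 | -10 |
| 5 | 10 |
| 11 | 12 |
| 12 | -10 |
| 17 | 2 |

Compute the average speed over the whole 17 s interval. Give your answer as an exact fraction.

Average speed = (total path length)/(elapsed time); on a piecewise-linear x-t graph the path length is Σ|Δx|.
0–5 s: |Δx| = |10 − -10| = 20 cm
5–11 s: |Δx| = |12 − 10| = 2 cm
11–12 s: |Δx| = |-10 − 12| = 22 cm
12–17 s: |Δx| = |2 − -10| = 12 cm
Total path = 56 cm; average speed = 56/17 = 56/17 cm/s.

56/17 cm/s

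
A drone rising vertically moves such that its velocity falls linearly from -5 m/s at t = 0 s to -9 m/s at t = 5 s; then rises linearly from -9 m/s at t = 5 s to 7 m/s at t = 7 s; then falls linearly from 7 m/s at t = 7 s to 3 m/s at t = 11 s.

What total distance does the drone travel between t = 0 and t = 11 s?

63.125 m

Distance (not displacement) is the total path length: add the absolute areas under v-t.
0–5 s: |½(-5 + -9)(5)| = 35 m
5–7 s: v = 0 at t = 6.125 s; triangle areas 5.0625 + 3.0625 = 8.125 m
7–11 s: |½(7 + 3)(4)| = 20 m
Total distance = 63.125 m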